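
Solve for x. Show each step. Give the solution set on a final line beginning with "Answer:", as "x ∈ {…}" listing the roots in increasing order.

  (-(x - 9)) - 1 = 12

Step 1. [(-(x - 9)) - 1 = 12] add 1: x sits inside (… - 1). So sub: -(x - 9) = 13.
Step 2. [-(x - 9) = 13] flip signs both sides ⇒ neg: x - 9 = -13.
Step 3. [x - 9 = -13] 9 comes off first (add 9) ⇒ sub: x = -4.

Answer: x ∈ {-4}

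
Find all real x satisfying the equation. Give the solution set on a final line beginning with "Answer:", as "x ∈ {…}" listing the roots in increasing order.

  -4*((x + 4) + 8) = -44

Step 1. [-4*((x + 4) + 8) = -44] -4 out front; divide by -4 ⇒ div: (x + 4) + 8 = 11.
Step 2. [(x + 4) + 8 = 11] +8 is outermost — subtract 8 both sides. So sub: x + 4 = 3.
Step 3. [x + 4 = 3] 4 comes off first (subtract 4). So sub: x = -1.

Answer: x ∈ {-1}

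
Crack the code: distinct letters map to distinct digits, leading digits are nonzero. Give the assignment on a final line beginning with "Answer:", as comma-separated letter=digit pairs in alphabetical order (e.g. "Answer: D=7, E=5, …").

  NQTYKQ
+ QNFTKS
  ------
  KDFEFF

Step 1. [col 1: Q + S ≡ F (mod 10)] column 1 (Q + S ≡ F (mod 10), carry-in 0) doesn't pin Q yet; pick Q=1 and continue ⇒ Q=1.
Step 2. [col 1: Q + S ≡ F (mod 10)] column 1 (Q + S ≡ F (mod 10), carry-in 0) doesn't pin F yet; pick F=6 and continue ⇒ F=6.
Step 3. [col 1: Q + S ≡ F (mod 10)] column 1: given Q=1, F=6, carry-in 0, and digits 1,6 already taken and all letters distinct, Q+S≡F (mod 10) forces S=5, so S=5.
Step 4. [col 2: K + K ≡ F (mod 10)] column 2 (K + K ≡ F (mod 10), carry-in 0) doesn't pin K yet; pick K=3 and continue. So K=3.
Step 5. [col 3: Y + T ≡ E (mod 10)] no forcing yet in column 3 (carry-in 0); E=7 is free and consistent — try it, so E=7.
Step 6. [col 3: Y + T ≡ E (mod 10)] no forcing yet in column 3 (carry-in 0); T=9 is free and consistent — try it ⇒ T=9.
Step 7. [col 3: Y + T ≡ E (mod 10)] from column 3 (T=9, E=7, carry-in 0, digits 1,3,5,6,7,9 already taken and all letters distinct): Y must equal 8 ⇒ Y=8.
Step 8. [col 5: Q + N ≡ D (mod 10)] column 5 (Q + N ≡ D (mod 10), carry-in 1) doesn't pin N yet; pick N=2 and continue, so N=2.
Step 9. [col 5: Q + N ≡ D (mod 10)] in column 5 we have Q+N≡D with carry-in 1; given Q=1, N=2 and digits 1,2,3,5,6,7,8,9 already taken and all letters distinct, that pins D to 4, so D=4.

Answer: D=4, E=7, F=6, K=3, N=2, Q=1, S=5, T=9, Y=8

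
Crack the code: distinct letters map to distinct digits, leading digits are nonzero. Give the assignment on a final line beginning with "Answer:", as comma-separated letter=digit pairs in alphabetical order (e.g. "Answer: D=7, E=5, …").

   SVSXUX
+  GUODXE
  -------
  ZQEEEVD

Step 1. [col 1: X + E ≡ D (mod 10)] E=7 is one option consistent with column 1 (X + E ≡ D (mod 10), carry-in 0) — take it. So E=7.
Step 2. [col 1: X + E ≡ D (mod 10)] D=2 is one option consistent with column 1 (X + E ≡ D (mod 10), carry-in 0) — take it. So D=2.
Step 3. [col 1: X + E ≡ D (mod 10)] in column 1 we have X+E≡D with carry-in 0; given E=7, D=2 and digits 2,7 already taken and all letters distinct, that pins X to 5. So X=5.
Step 4. [col 2: U + X ≡ V (mod 10)] several values work for V in column 2 (U + X ≡ V (mod 10), carry-in 1); try V=6. So V=6.
Step 5. [Z] adding two 6-digit numbers gives at most 6+1 digits, and here it does — Z is that final carry and must be 1 ⇒ Z=1.
Step 6. [col 2: U + X ≡ V (mod 10)] from column 2 (X=5, V=6, carry-in 1, digits 1,2,5,6,7 already taken and all letters distinct): U must equal 0. So U=0.
Step 7. [col 4: S + O ≡ E (mod 10)] column 4 (S + O ≡ E (mod 10), carry-in 0) doesn't pin S yet; pick S=9 and continue. So S=9.
Step 8. [col 4: S + O ≡ E (mod 10)] column 4 reads S+O+carry(0)=E with S=9, E=7; with digits 0,1,2,5,6,7,9 already taken and all letters distinct, the only value for O is 8, so O=8.
Step 9. [col 6: S + G ≡ Q (mod 10)] in column 6 we have S+G≡Q with carry-in 0; given S=9 and digits 0,1,2,5,6,7,8,9 already taken and all letters distinct, that pins Q to 3, so Q=3.
Step 10. [col 6: S + G ≡ Q (mod 10)] column 6 reads S+G+carry(0)=Q with S=9, Q=3; with digits 0,1,2,3,5,6,7,8,9 already taken and all letters distinct, the only value for G is 4 ⇒ G=4.

Answer: D=2, E=7, G=4, O=8, Q=3, S=9, U=0, V=6, X=5, Z=1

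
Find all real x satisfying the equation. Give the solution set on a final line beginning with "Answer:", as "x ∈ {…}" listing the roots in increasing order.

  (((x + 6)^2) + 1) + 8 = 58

Step 1. [(((x + 6)^2) + 1) + 8 = 58] subtract 8: x sits inside (… + 8). So sub: ((x + 6)^2) + 1 = 50.
Step 2. [((x + 6)^2) + 1 = 50] the outer +1 inverts by subtracting 1, so sub: (x + 6)^2 = 49.
Step 3. [(x + 6)^2 = 49] √ both sides: 49 ≥ 0 gives two branches, so sqrt: x + 6 = 7 or -7.
Step 4. [x + 6 = 7 or -7] the outer +6 inverts by subtracting 6 ⇒ sub: x = 1 or -13.

Answer: x ∈ {-13, 1}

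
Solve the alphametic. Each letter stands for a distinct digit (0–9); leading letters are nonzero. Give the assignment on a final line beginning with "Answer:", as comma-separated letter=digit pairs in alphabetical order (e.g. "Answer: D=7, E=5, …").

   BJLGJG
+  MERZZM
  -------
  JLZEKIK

Step 1. [col 1: G + M ≡ K (mod 10)] column 1 (G + M ≡ K (mod 10), carry-in 0) doesn't pin K yet; pick K=5 and continue, so K=5.
Step 2. [col 1: G + M ≡ K (mod 10)] no forcing yet in column 1 (carry-in 0); G=6 is free and consistent — try it, so G=6.
Step 3. [J] the sum has 7 digits but both addends have 6; that extra leading digit J is the final carry, namely 1, so J=1.
Step 4. [col 1: G + M ≡ K (mod 10)] from column 1 (G=6, K=5, carry-in 0, digits 1,5,6 already taken and all letters distinct): M must equal 9. So M=9.
Step 5. [col 2: J + Z ≡ I (mod 10)] column 2 (J + Z ≡ I (mod 10), carry-in 1) doesn't pin Z yet; pick Z=8 and continue. So Z=8.
Step 6. [col 2: J + Z ≡ I (mod 10)] in column 2 we have J+Z≡I with carry-in 1; given J=1, Z=8 and digits 1,5,6,8,9 already taken and all letters distinct, that pins I to 0, so I=0.
Step 7. [col 4: L + R ≡ E (mod 10)] several values work for L in column 4 (L + R ≡ E (mod 10), carry-in 1); try L=2. So L=2.
Step 8. [col 4: L + R ≡ E (mod 10)] in column 4 we have L+R≡E with carry-in 1; given L=2 and digits 0,1,2,5,6,8,9 already taken and all letters distinct, that pins R to 4, so R=4.
Step 9. [col 4: L + R ≡ E (mod 10)] column 4: given L=2, R=4, carry-in 1, and digits 0,1,2,4,5,6,8,9 already taken and all letters distinct, L+R≡E (mod 10) forces E=7 ⇒ E=7.
Step 10. [col 6: B + M ≡ L (mod 10)] column 6 reads B+M+carry(0)=L with M=9, L=2; with digits 0,1,2,4,5,6,7,8,9 already taken and all letters distinct, the only value for B is 3, so B=3.

Answer: B=3, E=7, G=6, I=0, J=1, K=5, L=2, M=9, R=4, Z=8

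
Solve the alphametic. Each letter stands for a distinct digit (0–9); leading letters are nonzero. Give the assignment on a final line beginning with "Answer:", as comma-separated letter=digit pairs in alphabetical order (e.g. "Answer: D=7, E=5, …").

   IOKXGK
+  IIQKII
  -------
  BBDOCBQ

Step 1. [col 1: K + I ≡ Q (mod 10)] no forcing yet in column 1 (carry-in 0); K=2 is free and consistent — try it ⇒ K=2.
Step 2. [B] B is the leading digit of a 7-digit sum of two 6-digit numbers; the final carry is exactly 1. So B=1.
Step 3. [col 1: K + I ≡ Q (mod 10)] I=5 is one option consistent with column 1 (K + I ≡ Q (mod 10), carry-in 0) — take it ⇒ I=5.
Step 4. [col 1: K + I ≡ Q (mod 10)] column 1 reads K+I+carry(0)=Q with K=2, I=5; with digits 1,2,5 already taken and all letters distinct, the only value for Q is 7. So Q=7.
Step 5. [col 2: G + I ≡ B (mod 10)] column 2: given I=5, B=1, carry-in 0, and digits 1,2,5,7 already taken and all letters distinct, G+I≡B (mod 10) forces G=6, so G=6.
Step 6. [col 3: X + K ≡ C (mod 10)] in column 3 we have X+K≡C with carry-in 1; given K=2 and digits 1,2,5,6,7 already taken and all letters distinct, that pins X to 0, so X=0.
Step 7. [col 3: X + K ≡ C (mod 10)] in column 3 we have X+K≡C with carry-in 1; given X=0, K=2 and digits 0,1,2,5,6,7 already taken and all letters distinct, that pins C to 3 ⇒ C=3.
Step 8. [col 4: K + Q ≡ O (mod 10)] in column 4 we have K+Q≡O with carry-in 0; given K=2, Q=7 and digits 0,1,2,3,5,6,7 already taken and all letters distinct, that pins O to 9 ⇒ O=9.
Step 9. [col 5: O + I ≡ D (mod 10)] in column 5 we have O+I≡D with carry-in 0; given O=9, I=5 and digits 0,1,2,3,5,6,7,9 already taken and all letters distinct, that pins D to 4, so D=4.

Answer: B=1, C=3, D=4, G=6, I=5, K=2, O=9, Q=7, X=0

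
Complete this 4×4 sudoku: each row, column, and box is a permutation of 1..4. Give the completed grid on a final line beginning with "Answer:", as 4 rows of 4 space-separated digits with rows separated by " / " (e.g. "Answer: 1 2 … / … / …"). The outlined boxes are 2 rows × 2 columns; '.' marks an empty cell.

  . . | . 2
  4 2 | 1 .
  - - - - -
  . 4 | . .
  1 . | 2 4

Step 1. [r3c3∈{3}] r3c3 has the single candidate 3 ⇒ r3c3=3.
Step 2. [r1c1∈{3}] r1c1's peers cover all but 3, so r1c1=3.
Step 3. [r1c3∈{4}] r1c3 is down to just 4 ⇒ r1c3=4.
Step 4. [r1c2∈{1}] r1c2 is down to just 1. So r1c2=1.
Step 5. [r3c1∈{2}] nothing but 2 survives at r3c1 ⇒ r3c1=2.
Step 6. [r4c2∈{3}] r4c2 is down to just 3 ⇒ r4c2=3.
Step 7. [r2c4∈{3}] nothing but 3 survives at r2c4. So r2c4=3.
Step 8. [r3c4∈{1}] r3c4 is down to just 1. So r3c4=1.

Answer: 3 1 4 2 / 4 2 1 3 / 2 4 3 1 / 1 3 2 4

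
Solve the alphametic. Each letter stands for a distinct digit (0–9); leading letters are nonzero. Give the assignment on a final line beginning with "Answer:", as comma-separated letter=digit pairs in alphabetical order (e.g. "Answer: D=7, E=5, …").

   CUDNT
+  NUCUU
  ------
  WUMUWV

Step 1. [col 1: T + U ≡ V (mod 10)] column 1 (T + U ≡ V (mod 10), carry-in 0) doesn't pin T yet; pick T=4 and continue, so T=4.
Step 2. [col 1: T + U ≡ V (mod 10)] several values work for U in column 1 (T + U ≡ V (mod 10), carry-in 0); try U=2 ⇒ U=2.
Step 3. [col 1: T + U ≡ V (mod 10)] column 1 reads T+U+carry(0)=V with T=4, U=2; with digits 2,4 already taken and all letters distinct, the only value for V is 6 ⇒ V=6.
Step 4. [col 2: N + U ≡ W (mod 10)] no forcing yet in column 2 (carry-in 0); N=9 is free and consistent — try it. So N=9.
Step 5. [col 2: N + U ≡ W (mod 10)] in column 2 we have N+U≡W with carry-in 0; given N=9, U=2 and digits 2,4,6,9 already taken and all letters distinct, that pins W to 1 ⇒ W=1.
Step 6. [col 3: D + C ≡ U (mod 10)] several values work for D in column 3 (D + C ≡ U (mod 10), carry-in 1); try D=8 ⇒ D=8.
Step 7. [col 3: D + C ≡ U (mod 10)] from column 3 (D=8, U=2, carry-in 1, digits 1,2,4,6,8,9 already taken and all letters distinct): C must equal 3 ⇒ C=3.
Step 8. [col 4: U + U ≡ M (mod 10)] in column 4 we have U+U≡M with carry-in 1; given U=2 and digits 1,2,3,4,6,8,9 already taken and all letters distinct, that pins M to 5. So M=5.

Answer: C=3, D=8, M=5, N=9, T=4, U=2, V=6, W=1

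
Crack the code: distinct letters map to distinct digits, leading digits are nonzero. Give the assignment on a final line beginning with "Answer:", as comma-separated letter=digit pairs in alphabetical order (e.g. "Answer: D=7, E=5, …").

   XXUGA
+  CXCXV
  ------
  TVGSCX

Step 1. [col 1: A + V ≡ X (mod 10)] column 1 (A + V ≡ X (mod 10), carry-in 0) doesn't pin V yet; pick V=3 and continue, so V=3.
Step 2. [T] adding two 5-digit numbers gives at most 5+1 digits, and here it does — T is that final carry and must be 1 ⇒ T=1.
Step 3. [col 1: A + V ≡ X (mod 10)] no forcing yet in column 1 (carry-in 0); X=8 is free and consistent — try it. So X=8.
Step 4. [col 1: A + V ≡ X (mod 10)] in column 1 we have A+V≡X with carry-in 0; given V=3, X=8 and digits 1,3,8 already taken and all letters distinct, that pins A to 5, so A=5.
Step 5. [col 2: G + X ≡ C (mod 10)] G=6 is one option consistent with column 2 (G + X ≡ C (mod 10), carry-in 0) — take it, so G=6.
Step 6. [col 2: G + X ≡ C (mod 10)] from column 2 (G=6, X=8, carry-in 0, digits 1,3,5,6,8 already taken and all letters distinct): C must equal 4, so C=4.
Step 7. [col 3: U + C ≡ S (mod 10)] column 3 (U + C ≡ S (mod 10), carry-in 1) doesn't pin U yet; pick U=2 and continue. So U=2.
Step 8. [col 3: U + C ≡ S (mod 10)] column 3 reads U+C+carry(1)=S with U=2, C=4; with digits 1,2,3,4,5,6,8 already taken and all letters distinct, the only value for S is 7. So S=7.

Answer: A=5, C=4, G=6, S=7, T=1, U=2, V=3, X=8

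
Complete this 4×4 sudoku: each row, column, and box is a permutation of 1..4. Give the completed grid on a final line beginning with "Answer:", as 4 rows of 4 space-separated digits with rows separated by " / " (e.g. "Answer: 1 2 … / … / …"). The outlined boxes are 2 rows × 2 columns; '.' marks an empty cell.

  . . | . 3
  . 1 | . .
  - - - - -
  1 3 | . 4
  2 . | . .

Step 1. [r1c3∈{1,2,4}] 1 has one home in row 1: r1c3 ⇒ r1c3=1.
Step 2. [r2c3∈{2,4}] across col 3, 4 lands solely at r2c3 ⇒ r2c3=4.
Step 3. [r4c2∈{4}] only 4 remains possible at r4c2, so r4c2=4.
Step 4. [r4c4∈{1}] r4c4 is down to just 1. So r4c4=1.
Step 5. [r2c4∈{2}] r2c4's peers cover all but 2, so r2c4=2.
Step 6. [r3c3∈{2}] only 2 remains possible at r3c3, so r3c3=2.
Step 7. [r1c2∈{2}] r1c2 is down to just 2, so r1c2=2.
Step 8. [r1c1∈{4}] nothing but 4 survives at r1c1 ⇒ r1c1=4.
Step 9. [r2c1∈{3}] r2c1's peers cover all but 3, so r2c1=3.
Step 10. [r4c3∈{3}] only 3 remains possible at r4c3. So r4c3=3.

Answer: 4 2 1 3 / 3 1 4 2 / 1 3 2 4 / 2 4 3 1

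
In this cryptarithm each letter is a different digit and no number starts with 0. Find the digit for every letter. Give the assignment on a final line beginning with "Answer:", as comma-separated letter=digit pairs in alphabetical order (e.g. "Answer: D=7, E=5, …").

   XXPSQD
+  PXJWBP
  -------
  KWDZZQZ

Step 1. [col 1: D + P ≡ Z (mod 10)] several values work for P in column 1 (D + P ≡ Z (mod 10), carry-in 0); try P=7, so P=7.
Step 2. [K] the sum has 7 digits but both addends have 6; that extra leading digit K is the final carry, namely 1, so K=1.
Step 3. [col 1: D + P ≡ Z (mod 10)] D=3 is one option consistent with column 1 (D + P ≡ Z (mod 10), carry-in 0) — take it, so D=3.
Step 4. [col 1: D + P ≡ Z (mod 10)] from column 1 (D=3, P=7, carry-in 0, digits 1,3,7 already taken and all letters distinct): Z must equal 0. So Z=0.
Step 5. [col 2: Q + B ≡ Q (mod 10)] column 2 reads Q+B+carry(1)=Q with nothing yet; with digits 0,1,3,7 already taken and all letters distinct, the only value for B is 9 ⇒ B=9.
Step 6. [col 2: Q + B ≡ Q (mod 10)] several values work for Q in column 2 (Q + B ≡ Q (mod 10), carry-in 1); try Q=8. So Q=8.
Step 7. [col 3: S + W ≡ Z (mod 10)] several values work for S in column 3 (S + W ≡ Z (mod 10), carry-in 1); try S=5 ⇒ S=5.
Step 8. [col 3: S + W ≡ Z (mod 10)] column 3: given S=5, Z=0, carry-in 1, and digits 0,1,3,5,7,8,9 already taken and all letters distinct, S+W≡Z (mod 10) forces W=4, so W=4.
Step 9. [col 4: P + J ≡ Z (mod 10)] from column 4 (P=7, Z=0, carry-in 1, digits 0,1,3,4,5,7,8,9 already taken and all letters distinct): J must equal 2. So J=2.
Step 10. [col 5: X + X ≡ D (mod 10)] from column 5 (D=3, carry-in 1, digits 0,1,2,3,4,5,7,8,9 already taken and all letters distinct): X must equal 6. So X=6.

Answer: B=9, D=3, J=2, K=1, P=7, Q=8, S=5, W=4, X=6, Z=0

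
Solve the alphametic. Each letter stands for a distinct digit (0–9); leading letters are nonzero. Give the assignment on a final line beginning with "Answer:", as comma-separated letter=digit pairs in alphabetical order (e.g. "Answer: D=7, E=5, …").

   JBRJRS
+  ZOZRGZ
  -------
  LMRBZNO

Step 1. [col 1: S + Z ≡ O (mod 10)] several values work for S in column 1 (S + Z ≡ O (mod 10), carry-in 0); try S=8. So S=8.
Step 2. [L] the sum has 7 digits but both addends have 6; that extra leading digit L is the final carry, namely 1. So L=1.
Step 3. [col 1: S + Z ≡ O (mod 10)] no forcing yet in column 1 (carry-in 0); Z=5 is free and consistent — try it, so Z=5.
Step 4. [col 1: S + Z ≡ O (mod 10)] column 1: given S=8, Z=5, carry-in 0, and digits 1,5,8 already taken and all letters distinct, S+Z≡O (mod 10) forces O=3 ⇒ O=3.
Step 5. [col 2: R + G ≡ N (mod 10)] G=0 is one option consistent with column 2 (R + G ≡ N (mod 10), carry-in 1) — take it, so G=0.
Step 6. [col 2: R + G ≡ N (mod 10)] from column 2 (G=0, carry-in 1, digits 0,1,3,5,8 already taken and all letters distinct): N must equal 7, so N=7.
Step 7. [col 2: R + G ≡ N (mod 10)] column 2: given G=0, N=7, carry-in 1, and digits 0,1,3,5,7,8 already taken and all letters distinct, R+G≡N (mod 10) forces R=6. So R=6.
Step 8. [col 3: J + R ≡ Z (mod 10)] column 3: given R=6, Z=5, carry-in 0, and digits 0,1,3,5,6,7,8 already taken and all letters distinct, J+R≡Z (mod 10) forces J=9 ⇒ J=9.
Step 9. [col 4: R + Z ≡ B (mod 10)] from column 4 (R=6, Z=5, carry-in 1, digits 0,1,3,5,6,7,8,9 already taken and all letters distinct): B must equal 2. So B=2.
Step 10. [col 6: J + Z ≡ M (mod 10)] from column 6 (J=9, Z=5, carry-in 0, digits 0,1,2,3,5,6,7,8,9 already taken and all letters distinct): M must equal 4. So M=4.

Answer: B=2, G=0, J=9, L=1, M=4, N=7, O=3, R=6, S=8, Z=5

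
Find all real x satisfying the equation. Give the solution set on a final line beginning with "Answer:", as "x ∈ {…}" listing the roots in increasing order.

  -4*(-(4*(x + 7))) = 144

Step 1. [-4*(-(4*(x + 7))) = 144] -4 out front; divide by -4 ⇒ div: -(4*(x + 7)) = -36.
Step 2. [-(4*(x + 7)) = -36] flip signs both sides. So neg: 4*(x + 7) = 36.
Step 3. [4*(x + 7) = 36] leading coefficient 4: divide by 4 ⇒ div: x + 7 = 9.
Step 4. [x + 7 = 9] +7 is outermost — subtract 7 both sides, so sub: x = 2.

Answer: x ∈ {2}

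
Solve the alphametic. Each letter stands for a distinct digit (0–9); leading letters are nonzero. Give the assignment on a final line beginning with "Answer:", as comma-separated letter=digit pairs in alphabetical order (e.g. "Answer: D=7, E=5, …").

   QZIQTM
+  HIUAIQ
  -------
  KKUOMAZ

Step 1. [col 1: M + Q ≡ Z (mod 10)] no forcing yet in column 1 (carry-in 0); M=8 is free and consistent — try it ⇒ M=8.
Step 2. [col 1: M + Q ≡ Z (mod 10)] no forcing yet in column 1 (carry-in 0); Q=7 is free and consistent — try it ⇒ Q=7.
Step 3. [col 1: M + Q ≡ Z (mod 10)] column 1: given M=8, Q=7, carry-in 0, and digits 7,8 already taken and all letters distinct, M+Q≡Z (mod 10) forces Z=5. So Z=5.
Step 4. [col 2: T + I ≡ A (mod 10)] column 2 (T + I ≡ A (mod 10), carry-in 1) doesn't pin I yet; pick I=3 and continue. So I=3.
Step 5. [K] adding two 6-digit numbers gives at most 6+1 digits, and here it does — K is that final carry and must be 1, so K=1.
Step 6. [col 2: T + I ≡ A (mod 10)] no forcing yet in column 2 (carry-in 1); T=6 is free and consistent — try it. So T=6.
Step 7. [col 2: T + I ≡ A (mod 10)] in column 2 we have T+I≡A with carry-in 1; given T=6, I=3 and digits 1,3,5,6,7,8 already taken and all letters distinct, that pins A to 0 ⇒ A=0.
Step 8. [col 4: I + U ≡ O (mod 10)] column 4 reads I+U+carry(0)=O with I=3; with digits 0,1,3,5,6,7,8 already taken and all letters distinct, the only value for O is 2, so O=2.
Step 9. [col 4: I + U ≡ O (mod 10)] column 4: given I=3, O=2, carry-in 0, and digits 0,1,2,3,5,6,7,8 already taken and all letters distinct, I+U≡O (mod 10) forces U=9 ⇒ U=9.
Step 10. [col 6: Q + H ≡ K (mod 10)] in column 6 we have Q+H≡K with carry-in 0; given Q=7, K=1 and digits 0,1,2,3,5,6,7,8,9 already taken and all letters distinct, that pins H to 4, so H=4.

Answer: A=0, H=4, I=3, K=1, M=8, O=2, Q=7, T=6, U=9, Z=5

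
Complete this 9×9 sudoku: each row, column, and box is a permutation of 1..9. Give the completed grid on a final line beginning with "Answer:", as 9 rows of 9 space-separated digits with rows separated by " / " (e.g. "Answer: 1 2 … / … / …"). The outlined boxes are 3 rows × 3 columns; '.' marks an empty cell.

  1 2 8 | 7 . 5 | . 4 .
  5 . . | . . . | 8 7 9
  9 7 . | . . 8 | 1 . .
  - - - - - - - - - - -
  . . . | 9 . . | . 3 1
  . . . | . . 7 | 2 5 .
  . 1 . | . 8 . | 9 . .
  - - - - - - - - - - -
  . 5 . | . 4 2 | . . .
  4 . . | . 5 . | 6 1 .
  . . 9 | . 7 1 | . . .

Step 1. [r5c9∈{4,6,8}] in box 6, 8 fits only at r5c9. So r5c9=8.
Step 2. [r6c8∈{6}] r6c8 is down to just 6, so r6c8=6.
Step 3. [r4c3∈{2,4,5,6,7}] 5 has one home in row 4: r4c3 ⇒ r4c3=5.
Step 4. [r1c7∈{3}] r1c7 has the single candidate 3. So r1c7=3.
Step 5. [r7c7∈{7}] r7c7 is down to just 7, so r7c7=7.
Step 6. [r4c1∈{2,6,7,8}] row 4 places 7 nowhere but r4c1 ⇒ r4c1=7.
Step 7. [r7c9∈{3}] r7c9's peers cover all but 3. So r7c9=3.
Step 8. [r4c2∈{4,6,8}] across row 4, 8 lands solely at r4c2. So r4c2=8.
Step 9. [r8c2∈{3}] r8c2's peers cover all but 3. So r8c2=3.
Step 10. [r9c4∈{3,6,8}] r9c4 is the only open cell in row 9 admitting 3 ⇒ r9c4=3.
Step 11. [r7c4∈{6,8}] 6 has one home in box 8: r7c4 ⇒ r7c4=6.
Step 12. [r3c8∈{2}] r3c8's peers cover all but 2, so r3c8=2.
Step 13. [r3c4∈{4}] nothing but 4 survives at r3c4. So r3c4=4.
Step 14. [r4c5∈{2,6}] 2 has one home in row 4: r4c5. So r4c5=2.
Step 15. [r9c2∈{6}] r9c2 has the single candidate 6. So r9c2=6.
Step 16. [r4c7∈{4}] only 4 remains possible at r4c7. So r4c7=4.
Step 17. [r5c1∈{3,6}] in col 1, 6 fits only at r5c1. So r5c1=6.
Step 18. [r6c1∈{2,3}] r6c1 is the only open cell in col 1 admitting 3, so r6c1=3.
Step 19. [r2c6∈{3,6}] r2c6 is the only open cell in col 6 admitting 3 ⇒ r2c6=3.
Step 20. [r3c5∈{6}] r3c5 has the single candidate 6, so r3c5=6.
Step 21. [r5c3∈{4}] r5c3 has the single candidate 4. So r5c3=4.
Step 22. [r9c1∈{2,8}] col 1 places 2 nowhere but r9c1 ⇒ r9c1=2.
Step 23. [r2c5∈{1}] r2c5 has the single candidate 1, so r2c5=1.
Step 24. [r3c9∈{5}] only 5 remains possible at r3c9, so r3c9=5.
Step 25. [r7c1∈{8}] nothing but 8 survives at r7c1 ⇒ r7c1=8.
Step 26. [r5c2∈{9}] only 9 remains possible at r5c2. So r5c2=9.
Step 27. [r2c2∈{4}] r2c2 is down to just 4, so r2c2=4.
Step 28. [r6c6∈{4}] nothing but 4 survives at r6c6 ⇒ r6c6=4.
Step 29. [r1c9∈{6}] r1c9 has the single candidate 6, so r1c9=6.
Step 30. [r8c6∈{9}] only 9 remains possible at r8c6, so r8c6=9.
Step 31. [r7c3∈{1}] r7c3 is down to just 1 ⇒ r7c3=1.
Step 32. [r3c3∈{3}] r3c3 has the single candidate 3 ⇒ r3c3=3.
Step 33. [r1c5∈{9}] r1c5 has the single candidate 9, so r1c5=9.
Step 34. [r5c4∈{1}] r5c4 is down to just 1. So r5c4=1.
Step 35. [r5c5∈{3}] nothing but 3 survives at r5c5 ⇒ r5c5=3.
Step 36. [r6c3∈{2}] r6c3's peers cover all but 2, so r6c3=2.
Step 37. [r2c4∈{2}] nothing but 2 survives at r2c4 ⇒ r2c4=2.
Step 38. [r4c6∈{6}] nothing but 6 survives at r4c6 ⇒ r4c6=6.
Step 39. [r8c4∈{8}] only 8 remains possible at r8c4, so r8c4=8.
Step 40. [r7c8∈{9}] only 9 remains possible at r7c8, so r7c8=9.
Step 41. [r6c4∈{5}] r6c4's peers cover all but 5, so r6c4=5.
Step 42. [r9c8∈{8}] r9c8's peers cover all but 8, so r9c8=8.
Step 43. [r9c7∈{5}] r9c7 has the single candidate 5. So r9c7=5.
Step 44. [r8c3∈{7}] nothing but 7 survives at r8c3. So r8c3=7.
Step 45. [r9c9∈{4}] r9c9's peers cover all but 4, so r9c9=4.
Step 46. [r8c9∈{2}] r8c9 is down to just 2, so r8c9=2.
Step 47. [r2c3∈{6}] r2c3 is down to just 6 ⇒ r2c3=6.
Step 48. [r6c9∈{7}] r6c9 has the single candidate 7, so r6c9=7.

Answer: 1 2 8 7 9 5 3 4 6 / 5 4 6 2 1 3 8 7 9 / 9 7 3 4 6 8 1 2 5 / 7 8 5 9 2 6 4 3 1 / 6 9 4 1 3 7 2 5 8 / 3 1 2 5 8 4 9 6 7 / 8 5 1 6 4 2 7 9 3 / 4 3 7 8 5 9 6 1 2 / 2 6 9 3 7 1 5 8 4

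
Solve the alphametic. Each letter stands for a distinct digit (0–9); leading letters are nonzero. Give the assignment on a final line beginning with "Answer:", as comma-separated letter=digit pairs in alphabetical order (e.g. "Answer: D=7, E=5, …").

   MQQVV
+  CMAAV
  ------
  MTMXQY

Step 1. [col 1: V + V ≡ Y (mod 10)] column 1 (V + V ≡ Y (mod 10), carry-in 0) doesn't pin Y yet; pick Y=4 and continue, so Y=4.
Step 2. [col 1: V + V ≡ Y (mod 10)] column 1 (V + V ≡ Y (mod 10), carry-in 0) doesn't pin V yet; pick V=2 and continue, so V=2.
Step 3. [col 2: V + A ≡ Q (mod 10)] Q=9 is one option consistent with column 2 (V + A ≡ Q (mod 10), carry-in 0) — take it. So Q=9.
Step 4. [col 2: V + A ≡ Q (mod 10)] column 2 reads V+A+carry(0)=Q with V=2, Q=9; with digits 2,4,9 already taken and all letters distinct, the only value for A is 7. So A=7.
Step 5. [M] M is the leading digit of a 6-digit sum of two 5-digit numbers; the final carry is exactly 1, so M=1.
Step 6. [col 3: Q + A ≡ X (mod 10)] in column 3 we have Q+A≡X with carry-in 0; given Q=9, A=7 and digits 1,2,4,7,9 already taken and all letters distinct, that pins X to 6, so X=6.
Step 7. [col 5: M + C ≡ T (mod 10)] C=8 is one option consistent with column 5 (M + C ≡ T (mod 10), carry-in 1) — take it ⇒ C=8.
Step 8. [col 5: M + C ≡ T (mod 10)] column 5: given M=1, C=8, carry-in 1, and digits 1,2,4,6,7,8,9 already taken and all letters distinct, M+C≡T (mod 10) forces T=0 ⇒ T=0.

Answer: A=7, C=8, M=1, Q=9, T=0, V=2, X=6, Y=4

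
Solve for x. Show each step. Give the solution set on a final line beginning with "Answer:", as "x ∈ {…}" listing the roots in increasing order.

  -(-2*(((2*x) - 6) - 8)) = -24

Step 1. [-(-2*(((2*x) - 6) - 8)) = -24] LHS negated; negate both sides, so neg: -2*(((2*x) - 6) - 8) = 24.
Step 2. [-2*(((2*x) - 6) - 8) = 24] divide by the outer -2. So div: ((2*x) - 6) - 8 = -12.
Step 3. [((2*x) - 6) - 8 = -12] peel the -8: add 8 from each side. So sub: (2*x) - 6 = -4.
Step 4. [(2*x) - 6 = -4] 2 | LHS and 2 | -4: pull 2 out. So factor: x - 3 = -2.
Step 5. [x - 3 = -2] the outer -3 inverts by adding 3, so sub: x = 1.

Answer: x ∈ {1}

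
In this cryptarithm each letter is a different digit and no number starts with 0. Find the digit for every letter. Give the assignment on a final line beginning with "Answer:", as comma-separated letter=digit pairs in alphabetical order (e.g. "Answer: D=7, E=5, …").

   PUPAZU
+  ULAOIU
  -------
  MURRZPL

Step 1. [col 1: U + U ≡ L (mod 10)] no forcing yet in column 1 (carry-in 0); L=4 is free and consistent — try it ⇒ L=4.
Step 2. [M] M is the leading digit of a 7-digit sum of two 6-digit numbers; the final carry is exactly 1 ⇒ M=1.
Step 3. [col 1: U + U ≡ L (mod 10)] U=7 is one option consistent with column 1 (U + U ≡ L (mod 10), carry-in 0) — take it, so U=7.
Step 4. [col 2: Z + I ≡ P (mod 10)] column 2 (Z + I ≡ P (mod 10), carry-in 1) doesn't pin Z yet; pick Z=8 and continue. So Z=8.
Step 5. [col 2: Z + I ≡ P (mod 10)] no forcing yet in column 2 (carry-in 1); I=0 is free and consistent — try it. So I=0.
Step 6. [col 2: Z + I ≡ P (mod 10)] in column 2 we have Z+I≡P with carry-in 1; given Z=8, I=0 and digits 0,1,4,7,8 already taken and all letters distinct, that pins P to 9. So P=9.
Step 7. [col 3: A + O ≡ Z (mod 10)] A=3 is one option consistent with column 3 (A + O ≡ Z (mod 10), carry-in 0) — take it. So A=3.
Step 8. [col 3: A + O ≡ Z (mod 10)] column 3 reads A+O+carry(0)=Z with A=3, Z=8; with digits 0,1,3,4,7,8,9 already taken and all letters distinct, the only value for O is 5. So O=5.
Step 9. [col 4: P + A ≡ R (mod 10)] from column 4 (P=9, A=3, carry-in 0, digits 0,1,3,4,5,7,8,9 already taken and all letters distinct): R must equal 2, so R=2.

Answer: A=3, I=0, L=4, M=1, O=5, P=9, R=2, U=7, Z=8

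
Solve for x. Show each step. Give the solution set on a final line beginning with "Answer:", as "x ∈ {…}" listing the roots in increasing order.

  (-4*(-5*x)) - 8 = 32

Step 1. [(-4*(-5*x)) - 8 = 32] -4 divides every term; factor it out. So factor: (-5*x) + 2 = -8.
Step 2. [(-5*x) + 2 = -8] subtract 2: x sits inside (… + 2). So sub: -5*x = -10.
Step 3. [-5*x = -10] -5 out front; divide by -5, so div: x = 2.

Answer: x ∈ {2}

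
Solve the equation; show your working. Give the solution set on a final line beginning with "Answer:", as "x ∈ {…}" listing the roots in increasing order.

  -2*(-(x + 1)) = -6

Step 1. [-2*(-(x + 1)) = -6] -2 out front; divide by -2, so div: -(x + 1) = 3.
Step 2. [-(x + 1) = 3] flip signs both sides ⇒ neg: x + 1 = -3.
Step 3. [x + 1 = -3] peel the +1: subtract 1 from each side ⇒ sub: x = -4.

Answer: x ∈ {-4}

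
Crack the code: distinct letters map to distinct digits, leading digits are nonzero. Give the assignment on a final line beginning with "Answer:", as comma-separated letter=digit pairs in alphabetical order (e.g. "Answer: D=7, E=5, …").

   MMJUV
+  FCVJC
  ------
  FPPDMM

Step 1. [F] the sum has 6 digits but both addends have 5; that extra leading digit F is the final carry, namely 1 ⇒ F=1.
Step 2. [col 1: V + C ≡ M (mod 10)] several values work for C in column 1 (V + C ≡ M (mod 10), carry-in 0); try C=2 ⇒ C=2.
Step 3. [col 1: V + C ≡ M (mod 10)] column 1 (V + C ≡ M (mod 10), carry-in 0) doesn't pin V yet; pick V=6 and continue, so V=6.
Step 4. [col 1: V + C ≡ M (mod 10)] from column 1 (V=6, C=2, carry-in 0, digits 1,2,6 already taken and all letters distinct): M must equal 8, so M=8.
Step 5. [col 2: U + J ≡ M (mod 10)] U=5 is one option consistent with column 2 (U + J ≡ M (mod 10), carry-in 0) — take it, so U=5.
Step 6. [col 2: U + J ≡ M (mod 10)] from column 2 (U=5, M=8, carry-in 0, digits 1,2,5,6,8 already taken and all letters distinct): J must equal 3, so J=3.
Step 7. [col 3: J + V ≡ D (mod 10)] from column 3 (J=3, V=6, carry-in 0, digits 1,2,3,5,6,8 already taken and all letters distinct): D must equal 9 ⇒ D=9.
Step 8. [col 4: M + C ≡ P (mod 10)] column 4 reads M+C+carry(0)=P with M=8, C=2; with digits 1,2,3,5,6,8,9 already taken and all letters distinct, the only value for P is 0 ⇒ P=0.

Answer: C=2, D=9, F=1, J=3, M=8, P=0, U=5, V=6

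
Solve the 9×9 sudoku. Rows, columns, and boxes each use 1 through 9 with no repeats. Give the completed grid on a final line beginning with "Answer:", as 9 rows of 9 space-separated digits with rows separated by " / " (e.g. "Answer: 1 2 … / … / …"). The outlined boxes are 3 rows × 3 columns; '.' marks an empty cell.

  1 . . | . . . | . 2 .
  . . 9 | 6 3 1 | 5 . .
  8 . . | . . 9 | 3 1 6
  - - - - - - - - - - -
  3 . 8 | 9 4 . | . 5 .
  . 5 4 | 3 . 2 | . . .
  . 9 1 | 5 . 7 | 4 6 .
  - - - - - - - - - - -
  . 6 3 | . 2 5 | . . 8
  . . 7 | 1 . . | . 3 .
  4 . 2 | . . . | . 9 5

Step 1. [r7c7∈{1,7}] row 7 places 1 nowhere but r7c7. So r7c7=1.
Step 2. [r6c5∈{8}] nothing but 8 survives at r6c5. So r6c5=8.
Step 3. [r2c8∈{4,7,8}] row 2 places 8 nowhere but r2c8. So r2c8=8.
Step 4. [r5c8∈{7}] r5c8's peers cover all but 7, so r5c8=7.
Step 5. [r2c1∈{2,7}] in col 1, 7 fits only at r2c1, so r2c1=7.
Step 6. [r1c9∈{4,7,9}] r1c9 is the only open cell in col 9 admitting 7. So r1c9=7.
Step 7. [r7c4∈{4,7}] 7 has one home in row 7: r7c4, so r7c4=7.
Step 8. [r9c5∈{6}] r9c5's peers cover all but 6, so r9c5=6.
Step 9. [r4c7∈{2}] only 2 remains possible at r4c7 ⇒ r4c7=2.
Step 10. [r9c4∈{8}] only 8 remains possible at r9c4 ⇒ r9c4=8.
Step 11. [r1c4∈{4}] only 4 remains possible at r1c4 ⇒ r1c4=4.
Step 12. [r5c9∈{1,9}] in col 9, 9 fits only at r5c9, so r5c9=9.
Step 13. [r1c5∈{5}] r1c5 is down to just 5 ⇒ r1c5=5.
Step 14. [r2c2∈{2,4}] r2c2 is the only open cell in row 2 admitting 2 ⇒ r2c2=2.
Step 15. [r8c9∈{2,4}] r8c9 is the only open cell in row 8 admitting 2. So r8c9=2.
Step 16. [r8c5∈{9}] r8c5 is down to just 9 ⇒ r8c5=9.
Step 17. [r4c6∈{6}] r4c6's peers cover all but 6 ⇒ r4c6=6.
Step 18. [r8c6∈{4}] r8c6's peers cover all but 4. So r8c6=4.
Step 19. [r4c2∈{7}] nothing but 7 survives at r4c2 ⇒ r4c2=7.
Step 20. [r3c5∈{7}] r3c5's peers cover all but 7, so r3c5=7.
Step 21. [r9c6∈{3}] only 3 remains possible at r9c6, so r9c6=3.
Step 22. [r3c4∈{2}] only 2 remains possible at r3c4, so r3c4=2.
Step 23. [r7c1∈{9}] only 9 remains possible at r7c1. So r7c1=9.
Step 24. [r1c6∈{8}] nothing but 8 survives at r1c6. So r1c6=8.
Step 25. [r3c2∈{4}] r3c2 is down to just 4. So r3c2=4.
Step 26. [r5c7∈{8}] nothing but 8 survives at r5c7, so r5c7=8.
Step 27. [r1c2∈{3}] r1c2 has the single candidate 3, so r1c2=3.
Step 28. [r9c2∈{1}] only 1 remains possible at r9c2, so r9c2=1.
Step 29. [r1c7∈{9}] nothing but 9 survives at r1c7 ⇒ r1c7=9.
Step 30. [r5c1∈{6}] r5c1 is down to just 6 ⇒ r5c1=6.
Step 31. [r1c3∈{6}] only 6 remains possible at r1c3, so r1c3=6.
Step 32. [r6c1∈{2}] only 2 remains possible at r6c1. So r6c1=2.
Step 33. [r6c9∈{3}] only 3 remains possible at r6c9. So r6c9=3.
Step 34. [r2c9∈{4}] r2c9 has the single candidate 4 ⇒ r2c9=4.
Step 35. [r8c1∈{5}] nothing but 5 survives at r8c1, so r8c1=5.
Step 36. [r8c7∈{6}] nothing but 6 survives at r8c7 ⇒ r8c7=6.
Step 37. [r8c2∈{8}] nothing but 8 survives at r8c2, so r8c2=8.
Step 38. [r3c3∈{5}] r3c3's peers cover all but 5. So r3c3=5.
Step 39. [r5c5∈{1}] r5c5 is down to just 1 ⇒ r5c5=1.
Step 40. [r9c7∈{7}] r9c7 has the single candidate 7. So r9c7=7.
Step 41. [r7c8∈{4}] r7c8 has the single candidate 4, so r7c8=4.
Step 42. [r4c9∈{1}] nothing but 1 survives at r4c9 ⇒ r4c9=1.

Answer: 1 3 6 4 5 8 9 2 7 / 7 2 9 6 3 1 5 8 4 / 8 4 5 2 7 9 3 1 6 / 3 7 8 9 4 6 2 5 1 / 6 5 4 3 1 2 8 7 9 / 2 9 1 5 8 7 4 6 3 / 9 6 3 7 2 5 1 4 8 / 5 8 7 1 9 4 6 3 2 / 4 1 2 8 6 3 7 9 5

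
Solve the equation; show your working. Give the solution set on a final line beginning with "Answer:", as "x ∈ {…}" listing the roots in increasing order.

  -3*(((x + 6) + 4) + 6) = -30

Step 1. [-3*(((x + 6) + 4) + 6) = -30] LHS = -3·(…); ÷-3 both sides, so div: ((x + 6) + 4) + 6 = 10.
Step 2. [((x + 6) + 4) + 6 = 10] 6 comes off first (subtract 6). So sub: (x + 6) + 4 = 4.
Step 3. [(x + 6) + 4 = 4] 4 comes off first (subtract 4), so sub: x + 6 = 0.
Step 4. [x + 6 = 0] subtract 6: x sits inside (… + 6) ⇒ sub: x = -6.

Answer: x ∈ {-6}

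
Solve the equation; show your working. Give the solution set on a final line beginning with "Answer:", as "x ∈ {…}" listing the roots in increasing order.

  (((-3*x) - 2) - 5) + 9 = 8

Step 1. [(((-3*x) - 2) - 5) + 9 = 8] subtract 9: x sits inside (… + 9) ⇒ sub: ((-3*x) - 2) - 5 = -1.
Step 2. [((-3*x) - 2) - 5 = -1] add 5: x sits inside (… - 5), so sub: (-3*x) - 2 = 4.
Step 3. [(-3*x) - 2 = 4] peel the -2: add 2 from each side. So sub: -3*x = 6.
Step 4. [-3*x = 6] divide by the outer -3 ⇒ div: x = -2.

Answer: x ∈ {-2}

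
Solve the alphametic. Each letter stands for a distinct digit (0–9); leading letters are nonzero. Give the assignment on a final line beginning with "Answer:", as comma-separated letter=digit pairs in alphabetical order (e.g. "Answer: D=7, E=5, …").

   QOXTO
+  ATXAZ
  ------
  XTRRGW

Step 1. [col 1: O + Z ≡ W (mod 10)] O=9 is one option consistent with column 1 (O + Z ≡ W (mod 10), carry-in 0) — take it, so O=9.
Step 2. [X] the sum has 6 digits but both addends have 5; that extra leading digit X is the final carry, namely 1, so X=1.
Step 3. [col 1: O + Z ≡ W (mod 10)] W=6 is one option consistent with column 1 (O + Z ≡ W (mod 10), carry-in 0) — take it ⇒ W=6.
Step 4. [col 1: O + Z ≡ W (mod 10)] from column 1 (O=9, W=6, carry-in 0, digits 1,6,9 already taken and all letters distinct): Z must equal 7, so Z=7.
Step 5. [col 2: T + A ≡ G (mod 10)] no forcing yet in column 2 (carry-in 1); A=5 is free and consistent — try it. So A=5.
Step 6. [col 2: T + A ≡ G (mod 10)] no forcing yet in column 2 (carry-in 1); G=0 is free and consistent — try it ⇒ G=0.
Step 7. [col 2: T + A ≡ G (mod 10)] column 2: given A=5, G=0, carry-in 1, and digits 0,1,5,6,7,9 already taken and all letters distinct, T+A≡G (mod 10) forces T=4. So T=4.
Step 8. [col 3: X + X ≡ R (mod 10)] column 3 reads X+X+carry(1)=R with X=1; with digits 0,1,4,5,6,7,9 already taken and all letters distinct, the only value for R is 3. So R=3.
Step 9. [col 5: Q + A ≡ T (mod 10)] column 5 reads Q+A+carry(1)=T with A=5, T=4; with digits 0,1,3,4,5,6,7,9 already taken and all letters distinct, the only value for Q is 8 ⇒ Q=8.

Answer: A=5, G=0, O=9, Q=8, R=3, T=4, W=6, X=1, Z=7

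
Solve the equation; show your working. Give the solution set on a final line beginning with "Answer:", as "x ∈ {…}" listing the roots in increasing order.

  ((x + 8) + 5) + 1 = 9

Step 1. [((x + 8) + 5) + 1 = 9] 1 comes off first (subtract 1), so sub: (x + 8) + 5 = 8.
Step 2. [(x + 8) + 5 = 8] subtract 5: x sits inside (… + 5), so sub: x + 8 = 3.
Step 3. [x + 8 = 3] peel the +8: subtract 8 from each side, so sub: x = -5.

Answer: x ∈ {-5}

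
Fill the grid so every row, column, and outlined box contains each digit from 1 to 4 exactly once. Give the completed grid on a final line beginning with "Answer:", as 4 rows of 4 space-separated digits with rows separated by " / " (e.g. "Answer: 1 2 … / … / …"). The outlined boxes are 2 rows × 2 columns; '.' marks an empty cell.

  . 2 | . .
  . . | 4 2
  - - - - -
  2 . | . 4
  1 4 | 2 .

Step 1. [r3c2∈{3}] r3c2 has the single candidate 3. So r3c2=3.
Step 2. [r1c3∈{1,3}] col 3 places 3 nowhere but r1c3. So r1c3=3.
Step 3. [r4c4∈{3}] r4c4's peers cover all but 3. So r4c4=3.
Step 4. [r1c4∈{1}] r1c4's peers cover all but 1. So r1c4=1.
Step 5. [r2c2∈{1}] nothing but 1 survives at r2c2, so r2c2=1.
Step 6. [r3c3∈{1}] r3c3's peers cover all but 1. So r3c3=1.
Step 7. [r1c1∈{4}] r1c1's peers cover all but 4. So r1c1=4.
Step 8. [r2c1∈{3}] only 3 remains possible at r2c1 ⇒ r2c1=3.

Answer: 4 2 3 1 / 3 1 4 2 / 2 3 1 4 / 1 4 2 3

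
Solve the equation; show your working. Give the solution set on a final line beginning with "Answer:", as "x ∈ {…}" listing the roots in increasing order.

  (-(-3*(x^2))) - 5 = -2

Step 1. [(-(-3*(x^2))) - 5 = -2] add 5: x sits inside (… - 5), so sub: -(-3*(x^2)) = 3.
Step 2. [-(-3*(x^2)) = 3] flip signs both sides ⇒ neg: -3*(x^2) = -3.
Step 3. [-3*(x^2) = -3] -3 out front; divide by -3. So div: x^2 = 1.
Step 4. [x^2 = 1] √ both sides: 1 ≥ 0 gives two branches. So sqrt: x = 1 or -1.

Answer: x ∈ {-1, 1}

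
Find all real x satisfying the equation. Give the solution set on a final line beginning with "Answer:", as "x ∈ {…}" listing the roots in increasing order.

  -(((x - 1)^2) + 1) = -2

Step 1. [-(((x - 1)^2) + 1) = -2] LHS negated; negate both sides. So neg: ((x - 1)^2) + 1 = 2.
Step 2. [((x - 1)^2) + 1 = 2] 1 comes off first (subtract 1), so sub: (x - 1)^2 = 1.
Step 3. [(x - 1)^2 = 1] 1 ≥ 0, LHS is (·)² — take ±√. So sqrt: x - 1 = 1 or -1.
Step 4. [x - 1 = 1 or -1] 1 comes off first (add 1) ⇒ sub: x = 2 or 0.

Answer: x ∈ {0, 2}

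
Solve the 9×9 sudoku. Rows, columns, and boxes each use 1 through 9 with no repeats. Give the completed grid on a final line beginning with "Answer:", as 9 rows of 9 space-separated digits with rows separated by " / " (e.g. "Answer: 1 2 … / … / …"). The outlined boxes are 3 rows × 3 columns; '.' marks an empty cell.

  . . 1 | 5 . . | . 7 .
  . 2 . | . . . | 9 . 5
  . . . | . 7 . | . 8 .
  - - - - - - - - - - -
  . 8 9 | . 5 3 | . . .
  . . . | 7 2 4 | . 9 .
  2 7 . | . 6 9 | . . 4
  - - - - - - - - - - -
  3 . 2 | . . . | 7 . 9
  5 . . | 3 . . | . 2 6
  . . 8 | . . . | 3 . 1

Step 1. [r4c4∈{1}] only 1 remains possible at r4c4, so r4c4=1.
Step 2. [r8c7∈{4,8}] 8 has one home in box 9: r8c7. So r8c7=8.
Step 3. [r4c1∈{4,6}] across row 4, 4 lands solely at r4c1. So r4c1=4.
Step 4. [r5c1∈{1,6}] col 1 places 1 nowhere but r5c1. So r5c1=1.
Step 5. [r4c8∈{6}] r4c8 has the single candidate 6. So r4c8=6.
Step 6. [r5c7∈{5}] only 5 remains possible at r5c7 ⇒ r5c7=5.
Step 7. [r3c2∈{3,4,5,6,9}] col 2 places 5 nowhere but r3c2. So r3c2=5.
Step 8. [r4c7∈{2}] only 2 remains possible at r4c7 ⇒ r4c7=2.
Step 9. [r6c7∈{1}] only 1 remains possible at r6c7. So r6c7=1.
Step 10. [r3c6∈{1,2,6}] across row 3, 1 lands solely at r3c6, so r3c6=1.
Step 11. [r6c8∈{3}] r6c8's peers cover all but 3. So r6c8=3.
Step 12. [r6c4∈{8}] r6c4 has the single candidate 8, so r6c4=8.
Step 13. [r8c6∈{7}] nothing but 7 survives at r8c6 ⇒ r8c6=7.
Step 14. [r8c3∈{4}] only 4 remains possible at r8c3 ⇒ r8c3=4.
Step 15. [r1c2∈{3,4,6,9}] r1c2 is the only open cell in col 2 admitting 4 ⇒ r1c2=4.
Step 16. [r2c3∈{3,6,7}] col 3 places 7 nowhere but r2c3. So r2c3=7.
Step 17. [r1c7∈{6}] only 6 remains possible at r1c7. So r1c7=6.
Step 18. [r3c3∈{3,6}] in box 1, 3 fits only at r3c3, so r3c3=3.
Step 19. [r2c5∈{3,4,8}] in row 2, 3 fits only at r2c5 ⇒ r2c5=3.
Step 20. [r3c7∈{4}] only 4 remains possible at r3c7, so r3c7=4.
Step 21. [r2c4∈{4,6}] r2c4 is the only open cell in row 2 admitting 4. So r2c4=4.
Step 22. [r7c4∈{6}] only 6 remains possible at r7c4, so r7c4=6.
Step 23. [r3c1∈{6,9}] in row 3, 6 fits only at r3c1. So r3c1=6.
Step 24. [r1c1∈{8,9}] r1c1 is the only open cell in box 1 admitting 9. So r1c1=9.
Step 25. [r1c5∈{8}] only 8 remains possible at r1c5. So r1c5=8.
Step 26. [r1c6∈{2}] nothing but 2 survives at r1c6, so r1c6=2.
Step 27. [r9c2∈{6,9}] across row 9, 6 lands solely at r9c2, so r9c2=6.
Step 28. [r7c2∈{1}] nothing but 1 survives at r7c2. So r7c2=1.
Step 29. [r9c6∈{5}] only 5 remains possible at r9c6 ⇒ r9c6=5.
Step 30. [r9c8∈{4}] r9c8 has the single candidate 4, so r9c8=4.
Step 31. [r9c5∈{9}] only 9 remains possible at r9c5, so r9c5=9.
Step 32. [r2c1∈{8}] only 8 remains possible at r2c1. So r2c1=8.
Step 33. [r3c9∈{2}] r3c9 has the single candidate 2 ⇒ r3c9=2.
Step 34. [r5c3∈{6}] nothing but 6 survives at r5c3. So r5c3=6.
Step 35. [r1c9∈{3}] r1c9's peers cover all but 3 ⇒ r1c9=3.
Step 36. [r4c9∈{7}] r4c9 has the single candidate 7. So r4c9=7.
Step 37. [r6c3∈{5}] only 5 remains possible at r6c3 ⇒ r6c3=5.
Step 38. [r3c4∈{9}] only 9 remains possible at r3c4. So r3c4=9.
Step 39. [r8c5∈{1}] r8c5 has the single candidate 1, so r8c5=1.
Step 40. [r9c1∈{7}] r9c1's peers cover all but 7 ⇒ r9c1=7.
Step 41. [r9c4∈{2}] nothing but 2 survives at r9c4. So r9c4=2.
Step 42. [r7c6∈{8}] nothing but 8 survives at r7c6, so r7c6=8.
Step 43. [r2c6∈{6}] r2c6 is down to just 6 ⇒ r2c6=6.
Step 44. [r5c2∈{3}] r5c2 is down to just 3 ⇒ r5c2=3.
Step 45. [r7c8∈{5}] r7c8's peers cover all but 5. So r7c8=5.
Step 46. [r2c8∈{1}] only 1 remains possible at r2c8, so r2c8=1.
Step 47. [r7c5∈{4}] r7c5's peers cover all but 4, so r7c5=4.
Step 48. [r5c9∈{8}] only 8 remains possible at r5c9, so r5c9=8.
Step 49. [r8c2∈{9}] r8c2 has the single candidate 9. So r8c2=9.

Answer: 9 4 1 5 8 2 6 7 3 / 8 2 7 4 3 6 9 1 5 / 6 5 3 9 7 1 4 8 2 / 4 8 9 1 5 3 2 6 7 / 1 3 6 7 2 4 5 9 8 / 2 7 5 8 6 9 1 3 4 / 3 1 2 6 4 8 7 5 9 / 5 9 4 3 1 7 8 2 6 / 7 6 8 2 9 5 3 4 1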